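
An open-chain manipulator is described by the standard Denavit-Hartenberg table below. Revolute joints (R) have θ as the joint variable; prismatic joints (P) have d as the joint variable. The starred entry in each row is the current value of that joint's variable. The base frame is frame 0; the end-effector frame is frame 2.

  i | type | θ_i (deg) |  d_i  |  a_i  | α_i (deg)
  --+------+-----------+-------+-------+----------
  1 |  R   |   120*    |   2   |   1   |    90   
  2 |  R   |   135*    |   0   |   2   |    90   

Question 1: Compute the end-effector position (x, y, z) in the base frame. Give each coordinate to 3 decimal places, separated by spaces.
after link 1: o_1 = (-0.5000, 0.8660, 2.0000)
after link 2: o_2 = (0.2071, -0.3587, 3.4142)

0.207 -0.359 3.414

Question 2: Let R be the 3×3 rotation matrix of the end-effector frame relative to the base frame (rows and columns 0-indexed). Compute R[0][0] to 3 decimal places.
0.354

End-effector x-axis (col 0 of R) = (0.3536,-0.6124,0.7071)
R[0][0] = 0.3536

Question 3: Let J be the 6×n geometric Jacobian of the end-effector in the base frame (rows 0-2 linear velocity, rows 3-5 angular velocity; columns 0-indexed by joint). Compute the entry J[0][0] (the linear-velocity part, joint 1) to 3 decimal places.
axis z_0 = ẑ; lever o_n−o_0 = (0.2071,-0.3587,3.4142)
cross product → J_v[:, 0] = (0.3587,0.2071,-0.0000)
J_ω[:, 0] = z_0
entry J[0][0] = 0.3587

0.359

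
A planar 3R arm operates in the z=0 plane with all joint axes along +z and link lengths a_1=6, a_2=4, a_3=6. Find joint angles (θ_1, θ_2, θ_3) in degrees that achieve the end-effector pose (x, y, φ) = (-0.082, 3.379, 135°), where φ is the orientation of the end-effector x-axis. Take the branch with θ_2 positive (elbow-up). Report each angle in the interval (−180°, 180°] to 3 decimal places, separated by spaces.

wrist centre = target − a_3·(cos φ, sin φ) = (4.1606, -0.8636)
cos θ_2 = (18.0568−6²−4²)/(2·6·4) = -0.7071; θ_2 = 135.0035° (elbow-up)
β = atan2(-0.8636,4.1606) = -11.7266°; ψ = atan2(2.8283,3.1714) = 41.7266°
θ_1 = β − ψ = -53.4532°
θ_3 = φ − θ_1 − θ_2 = 53.4497° (wrapped to (-180°,180°])

-53.453 135.003 53.450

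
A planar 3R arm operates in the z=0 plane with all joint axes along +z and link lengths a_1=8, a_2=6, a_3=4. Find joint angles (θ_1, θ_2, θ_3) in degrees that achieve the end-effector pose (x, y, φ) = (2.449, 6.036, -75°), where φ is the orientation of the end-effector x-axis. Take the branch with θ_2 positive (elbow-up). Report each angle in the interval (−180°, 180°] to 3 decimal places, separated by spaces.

45.004 89.998 149.998

wrist centre = target − a_3·(cos φ, sin φ) = (1.4137, 9.8997)
cos θ_2 = (100.0027−8²−6²)/(2·8·6) = 0.0000; θ_2 = 89.9984° (elbow-up)
β = atan2(9.8997,1.4137) = 81.8728°; ψ = atan2(6.0000,8.0002) = 36.8693°
θ_1 = β − ψ = 45.0035°
θ_3 = φ − θ_1 − θ_2 = 149.9981° (wrapped to (-180°,180°])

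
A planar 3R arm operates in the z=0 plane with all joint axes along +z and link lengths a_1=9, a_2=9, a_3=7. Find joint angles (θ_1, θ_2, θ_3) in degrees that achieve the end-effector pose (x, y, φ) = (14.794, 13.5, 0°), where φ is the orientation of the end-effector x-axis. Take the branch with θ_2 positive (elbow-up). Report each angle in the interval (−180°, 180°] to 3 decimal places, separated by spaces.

wrist centre = target − a_3·(cos φ, sin φ) = (7.7940, 13.5000)
cos θ_2 = (242.9964−9²−9²)/(2·9·9) = 0.5000; θ_2 = 60.0015° (elbow-up)
β = atan2(13.5000,7.7940) = 60.0007°; ψ = atan2(7.7943,13.4998) = 30.0007°
θ_1 = β − ψ = 30.0000°
θ_3 = φ − θ_1 − θ_2 = -90.0015° (wrapped to (-180°,180°])

30.000 60.001 -90.001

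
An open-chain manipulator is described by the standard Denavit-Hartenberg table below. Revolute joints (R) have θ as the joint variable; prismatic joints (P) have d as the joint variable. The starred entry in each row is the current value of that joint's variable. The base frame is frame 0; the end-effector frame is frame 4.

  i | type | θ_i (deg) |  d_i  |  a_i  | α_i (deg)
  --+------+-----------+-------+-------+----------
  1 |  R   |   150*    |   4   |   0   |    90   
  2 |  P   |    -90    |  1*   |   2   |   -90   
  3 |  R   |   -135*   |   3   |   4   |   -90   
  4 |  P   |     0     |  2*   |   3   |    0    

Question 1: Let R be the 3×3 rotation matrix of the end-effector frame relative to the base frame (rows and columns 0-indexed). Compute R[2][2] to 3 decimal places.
End-effector z-axis (col 2 of R) = (0.3536,0.6124,-0.7071)
R[2][2] = -0.7071

-0.707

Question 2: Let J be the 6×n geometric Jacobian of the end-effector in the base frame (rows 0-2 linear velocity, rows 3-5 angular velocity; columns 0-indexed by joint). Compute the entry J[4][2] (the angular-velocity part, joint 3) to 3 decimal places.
0.500

axis z_2 = (-0.8660,0.5000,0.0000); lever o_n−o_2 = (0.5839,7.0114,3.5355)
cross product → J_v[:, 2] = (1.7678,3.0619,-6.3640)
J_ω[:, 2] = z_2
entry J[4][2] = 0.5000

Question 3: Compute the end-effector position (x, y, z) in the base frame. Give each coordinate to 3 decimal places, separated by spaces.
1.084 7.877 5.536

after link 1: o_1 = (0.0000, 0.0000, 4.0000)
after link 2: o_2 = (0.5000, 0.8660, 2.0000)
after link 3: o_3 = (-0.6839, 4.8155, 4.8284)
after link 4: o_4 = (1.0839, 7.8774, 5.5355)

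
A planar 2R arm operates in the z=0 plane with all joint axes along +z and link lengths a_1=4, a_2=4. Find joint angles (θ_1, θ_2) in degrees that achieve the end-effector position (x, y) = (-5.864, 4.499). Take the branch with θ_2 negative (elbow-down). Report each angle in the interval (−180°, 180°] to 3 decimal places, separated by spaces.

cos θ_2 = (54.6275−4²−4²)/(2·4·4) = 0.7071; θ_2 = -44.9998° (elbow-down)
β = atan2(4.4990,-5.8640) = 142.5037°; ψ = atan2(-2.8284,6.8284) = -22.4999°
θ_1 = β − ψ = 165.0036°

165.004 -45.000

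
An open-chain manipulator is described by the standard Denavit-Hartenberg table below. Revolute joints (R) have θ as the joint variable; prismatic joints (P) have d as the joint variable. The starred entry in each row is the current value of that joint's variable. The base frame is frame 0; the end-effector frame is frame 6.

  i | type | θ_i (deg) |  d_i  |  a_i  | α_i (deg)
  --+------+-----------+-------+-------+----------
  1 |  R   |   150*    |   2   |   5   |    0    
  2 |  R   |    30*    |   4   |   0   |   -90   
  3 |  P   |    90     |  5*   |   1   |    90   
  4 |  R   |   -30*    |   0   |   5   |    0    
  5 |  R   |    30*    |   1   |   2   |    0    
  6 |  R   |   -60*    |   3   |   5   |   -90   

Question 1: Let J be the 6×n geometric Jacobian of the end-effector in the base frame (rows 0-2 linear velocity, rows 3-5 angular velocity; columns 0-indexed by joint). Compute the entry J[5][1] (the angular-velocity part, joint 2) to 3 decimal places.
1.000

axis z_1 = (0.0000,0.0000,1.0000); lever o_n−o_1 = (-4.0000,1.8301,-5.8301)
cross product → J_v[:, 1] = (-1.8301,-4.0000,0.0000)
J_ω[:, 1] = z_1
entry J[5][1] = 1.0000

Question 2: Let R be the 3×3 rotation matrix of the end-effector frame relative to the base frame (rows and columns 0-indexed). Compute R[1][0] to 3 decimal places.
End-effector x-axis (col 0 of R) = (-0.0000,0.8660,-0.5000)
R[1][0] = 0.8660

0.866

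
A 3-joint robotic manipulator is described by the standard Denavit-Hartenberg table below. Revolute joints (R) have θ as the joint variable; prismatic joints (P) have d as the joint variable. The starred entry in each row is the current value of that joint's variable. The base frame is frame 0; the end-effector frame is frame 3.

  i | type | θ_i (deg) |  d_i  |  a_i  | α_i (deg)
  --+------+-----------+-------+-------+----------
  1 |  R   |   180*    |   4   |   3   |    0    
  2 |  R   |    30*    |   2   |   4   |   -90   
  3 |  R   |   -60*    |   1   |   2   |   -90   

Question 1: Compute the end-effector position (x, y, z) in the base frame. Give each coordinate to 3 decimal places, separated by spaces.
after link 1: o_1 = (-3.0000, 0.0000, 4.0000)
after link 2: o_2 = (-6.4641, -2.0000, 6.0000)
after link 3: o_3 = (-6.8301, -3.3660, 7.7321)

-6.830 -3.366 7.732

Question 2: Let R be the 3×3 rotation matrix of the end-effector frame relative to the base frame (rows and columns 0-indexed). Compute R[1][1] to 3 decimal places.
End-effector y-axis (col 1 of R) = (-0.5000,0.8660,-0.0000)
R[1][1] = 0.8660

0.866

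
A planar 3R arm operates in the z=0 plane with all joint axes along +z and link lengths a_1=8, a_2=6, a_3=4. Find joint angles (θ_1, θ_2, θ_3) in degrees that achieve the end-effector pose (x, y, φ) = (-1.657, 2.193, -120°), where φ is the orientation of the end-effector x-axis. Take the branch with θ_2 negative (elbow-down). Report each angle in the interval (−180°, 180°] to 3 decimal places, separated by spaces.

135.001 -134.998 -120.004

wrist centre = target − a_3·(cos φ, sin φ) = (0.3430, 5.6571)
cos θ_2 = (32.1204−8²−6²)/(2·8·6) = -0.7071; θ_2 = -134.9977° (elbow-down)
β = atan2(5.6571,0.3430) = 86.5303°; ψ = atan2(-4.2428,3.7575) = -48.4712°
θ_1 = β − ψ = 135.0015°
θ_3 = φ − θ_1 − θ_2 = -120.0038° (wrapped to (-180°,180°])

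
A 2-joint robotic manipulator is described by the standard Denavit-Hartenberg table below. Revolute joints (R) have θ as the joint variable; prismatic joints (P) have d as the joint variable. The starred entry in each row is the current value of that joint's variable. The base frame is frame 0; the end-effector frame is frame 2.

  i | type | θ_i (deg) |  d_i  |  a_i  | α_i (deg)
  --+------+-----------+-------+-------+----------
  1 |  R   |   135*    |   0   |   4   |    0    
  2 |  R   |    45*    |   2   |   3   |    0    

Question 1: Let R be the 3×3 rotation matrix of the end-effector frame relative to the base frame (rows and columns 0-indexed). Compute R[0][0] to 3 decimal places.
-1.000

End-effector x-axis (col 0 of R) = (-1.0000,0.0000,0.0000)
R[0][0] = -1.0000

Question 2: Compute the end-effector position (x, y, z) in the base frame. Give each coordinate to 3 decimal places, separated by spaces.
-5.828 2.828 2.000

after link 1: o_1 = (-2.8284, 2.8284, 0.0000)
after link 2: o_2 = (-5.8284, 2.8284, 2.0000)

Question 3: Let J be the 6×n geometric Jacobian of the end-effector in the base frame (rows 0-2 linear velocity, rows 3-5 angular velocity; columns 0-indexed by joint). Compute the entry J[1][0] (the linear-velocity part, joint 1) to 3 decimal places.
axis z_0 = ẑ; lever o_n−o_0 = (-5.8284,2.8284,2.0000)
cross product → J_v[:, 0] = (-2.8284,-5.8284,0.0000)
J_ω[:, 0] = z_0
entry J[1][0] = -5.8284

-5.828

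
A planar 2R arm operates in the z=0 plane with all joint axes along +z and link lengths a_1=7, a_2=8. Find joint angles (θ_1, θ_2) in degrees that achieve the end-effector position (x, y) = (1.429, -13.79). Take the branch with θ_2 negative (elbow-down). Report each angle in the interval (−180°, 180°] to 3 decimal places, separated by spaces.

-60.006 -44.993

cos θ_2 = (192.2061−7²−8²)/(2·7·8) = 0.7072; θ_2 = -44.9926° (elbow-down)
β = atan2(-13.7900,1.4290) = -84.0838°; ψ = atan2(-5.6561,12.6576) = -24.0778°
θ_1 = β − ψ = -60.0060°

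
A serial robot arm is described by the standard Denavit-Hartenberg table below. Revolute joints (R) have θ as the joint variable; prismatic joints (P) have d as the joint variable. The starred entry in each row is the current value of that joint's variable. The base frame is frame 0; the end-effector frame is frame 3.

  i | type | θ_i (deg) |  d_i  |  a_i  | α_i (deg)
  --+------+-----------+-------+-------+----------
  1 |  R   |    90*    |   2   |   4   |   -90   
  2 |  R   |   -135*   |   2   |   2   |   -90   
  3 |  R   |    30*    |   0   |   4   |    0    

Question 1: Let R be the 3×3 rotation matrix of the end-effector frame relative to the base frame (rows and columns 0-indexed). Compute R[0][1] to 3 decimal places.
0.866

End-effector y-axis (col 1 of R) = (0.8660,0.3536,-0.3536)
R[0][1] = 0.8660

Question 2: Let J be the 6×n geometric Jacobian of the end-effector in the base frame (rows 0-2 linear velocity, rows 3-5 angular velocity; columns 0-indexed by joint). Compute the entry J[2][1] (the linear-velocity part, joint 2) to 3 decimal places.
3.864

axis z_1 = (-1.0000,0.0000,0.0000); lever o_n−o_1 = (-0.0000,-3.8637,3.8637)
cross product → J_v[:, 1] = (0.0000,3.8637,3.8637)
J_ω[:, 1] = z_1
entry J[2][1] = 3.8637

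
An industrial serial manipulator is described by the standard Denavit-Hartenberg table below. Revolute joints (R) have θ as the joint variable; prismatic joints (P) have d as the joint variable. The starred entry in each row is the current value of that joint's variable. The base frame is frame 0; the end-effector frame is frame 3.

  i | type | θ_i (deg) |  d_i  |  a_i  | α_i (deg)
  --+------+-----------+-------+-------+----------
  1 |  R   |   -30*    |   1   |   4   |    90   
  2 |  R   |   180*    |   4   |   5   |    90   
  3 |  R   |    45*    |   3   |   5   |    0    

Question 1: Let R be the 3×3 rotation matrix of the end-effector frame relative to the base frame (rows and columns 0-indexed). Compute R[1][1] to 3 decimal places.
End-effector y-axis (col 1 of R) = (0.2588,-0.9659,-0.0000)
R[1][1] = -0.9659

-0.966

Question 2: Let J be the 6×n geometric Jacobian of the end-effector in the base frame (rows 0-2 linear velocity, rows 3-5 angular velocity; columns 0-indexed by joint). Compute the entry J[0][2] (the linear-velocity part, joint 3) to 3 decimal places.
axis z_2 = (0.0000,-0.0000,1.0000); lever o_n−o_2 = (-4.8296,-1.2941,3.0000)
cross product → J_v[:, 2] = (1.2941,-4.8296,-0.0000)
J_ω[:, 2] = z_2
entry J[0][2] = 1.2941

1.294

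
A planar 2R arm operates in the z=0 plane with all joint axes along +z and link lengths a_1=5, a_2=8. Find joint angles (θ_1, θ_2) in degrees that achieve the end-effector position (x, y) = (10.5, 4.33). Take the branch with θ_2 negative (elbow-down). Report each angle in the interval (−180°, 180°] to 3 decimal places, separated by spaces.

60.000 -60.001

cos θ_2 = (128.9989−5²−8²)/(2·5·8) = 0.5000; θ_2 = -60.0009° (elbow-down)
β = atan2(4.3300,10.5000) = 22.4103°; ψ = atan2(-6.9283,8.9999) = -37.5897°
θ_1 = β − ψ = 60.0000°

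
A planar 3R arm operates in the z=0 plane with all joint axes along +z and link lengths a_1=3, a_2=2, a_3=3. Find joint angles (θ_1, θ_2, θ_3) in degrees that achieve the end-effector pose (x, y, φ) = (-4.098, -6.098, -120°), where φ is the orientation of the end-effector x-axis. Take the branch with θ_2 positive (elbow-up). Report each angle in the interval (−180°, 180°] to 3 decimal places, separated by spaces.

wrist centre = target − a_3·(cos φ, sin φ) = (-2.5980, -3.4999)
cos θ_2 = (18.9991−3²−2²)/(2·3·2) = 0.4999; θ_2 = 60.0051° (elbow-up)
β = atan2(-3.4999,-2.5980) = -126.5866°; ψ = atan2(1.7321,3.9998) = 23.4151°
θ_1 = β − ψ = -150.0017°
θ_3 = φ − θ_1 − θ_2 = -30.0034° (wrapped to (-180°,180°])

-150.002 60.005 -30.003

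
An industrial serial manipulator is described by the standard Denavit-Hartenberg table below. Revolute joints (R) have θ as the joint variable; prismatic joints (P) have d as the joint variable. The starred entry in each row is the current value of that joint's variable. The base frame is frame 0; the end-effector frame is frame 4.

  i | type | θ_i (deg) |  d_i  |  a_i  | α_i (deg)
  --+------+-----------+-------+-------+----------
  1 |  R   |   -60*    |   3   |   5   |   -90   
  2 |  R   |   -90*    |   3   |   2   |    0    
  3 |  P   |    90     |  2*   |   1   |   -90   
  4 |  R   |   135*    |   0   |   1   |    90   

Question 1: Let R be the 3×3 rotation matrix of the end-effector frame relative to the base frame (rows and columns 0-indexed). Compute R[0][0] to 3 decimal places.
End-effector x-axis (col 0 of R) = (-0.9659,0.2588,-0.0000)
R[0][0] = -0.9659

-0.966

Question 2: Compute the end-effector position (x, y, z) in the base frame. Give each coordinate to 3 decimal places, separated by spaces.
6.364 -2.437 5.000

after link 1: o_1 = (2.5000, -4.3301, 3.0000)
after link 2: o_2 = (5.0981, -2.8301, 5.0000)
after link 3: o_3 = (7.3301, -2.6962, 5.0000)
after link 4: o_4 = (6.3642, -2.4373, 5.0000)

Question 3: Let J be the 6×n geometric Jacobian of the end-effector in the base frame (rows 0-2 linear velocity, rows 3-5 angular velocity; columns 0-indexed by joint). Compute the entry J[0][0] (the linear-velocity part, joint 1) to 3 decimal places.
axis z_0 = ẑ; lever o_n−o_0 = (6.3642,-2.4373,5.0000)
cross product → J_v[:, 0] = (2.4373,6.3642,-0.0000)
J_ω[:, 0] = z_0
entry J[0][0] = 2.4373

2.437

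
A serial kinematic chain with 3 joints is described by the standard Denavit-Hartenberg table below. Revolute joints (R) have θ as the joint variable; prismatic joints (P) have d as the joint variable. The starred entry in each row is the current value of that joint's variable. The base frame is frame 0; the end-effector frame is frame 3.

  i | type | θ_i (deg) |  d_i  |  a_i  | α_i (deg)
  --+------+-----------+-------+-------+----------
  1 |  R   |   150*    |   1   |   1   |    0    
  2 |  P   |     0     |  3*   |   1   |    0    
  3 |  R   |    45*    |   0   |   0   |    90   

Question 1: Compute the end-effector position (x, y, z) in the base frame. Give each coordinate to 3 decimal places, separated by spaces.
after link 1: o_1 = (-0.8660, 0.5000, 1.0000)
after link 2: o_2 = (-1.7321, 1.0000, 4.0000)
after link 3: o_3 = (-1.7321, 1.0000, 4.0000)

-1.732 1.000 4.000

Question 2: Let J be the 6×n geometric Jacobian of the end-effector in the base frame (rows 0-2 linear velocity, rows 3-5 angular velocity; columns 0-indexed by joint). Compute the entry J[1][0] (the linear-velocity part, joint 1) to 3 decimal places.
axis z_0 = ẑ; lever o_n−o_0 = (-1.7321,1.0000,4.0000)
cross product → J_v[:, 0] = (-1.0000,-1.7321,0.0000)
J_ω[:, 0] = z_0
entry J[1][0] = -1.7321

-1.732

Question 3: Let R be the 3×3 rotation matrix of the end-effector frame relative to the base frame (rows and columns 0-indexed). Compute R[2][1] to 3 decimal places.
1.000

End-effector y-axis (col 1 of R) = (0.0000,-0.0000,1.0000)
R[2][1] = 1.0000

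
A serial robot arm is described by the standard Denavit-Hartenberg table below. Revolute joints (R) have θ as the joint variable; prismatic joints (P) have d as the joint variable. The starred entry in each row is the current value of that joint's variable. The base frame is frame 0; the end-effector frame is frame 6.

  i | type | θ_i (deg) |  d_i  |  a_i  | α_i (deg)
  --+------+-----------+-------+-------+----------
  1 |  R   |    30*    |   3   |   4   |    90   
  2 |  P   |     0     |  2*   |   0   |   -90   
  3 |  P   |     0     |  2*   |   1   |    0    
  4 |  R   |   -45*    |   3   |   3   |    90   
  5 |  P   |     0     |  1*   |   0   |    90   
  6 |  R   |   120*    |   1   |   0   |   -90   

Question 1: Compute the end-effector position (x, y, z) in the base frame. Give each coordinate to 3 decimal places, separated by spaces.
7.969 -0.974 7.000

after link 1: o_1 = (3.4641, 2.0000, 3.0000)
after link 2: o_2 = (4.4641, 0.2679, 3.0000)
after link 3: o_3 = (5.3301, 0.7679, 5.0000)
after link 4: o_4 = (8.2279, -0.0085, 8.0000)
after link 5: o_5 = (7.9691, -0.9744, 8.0000)
after link 6: o_6 = (7.9691, -0.9744, 7.0000)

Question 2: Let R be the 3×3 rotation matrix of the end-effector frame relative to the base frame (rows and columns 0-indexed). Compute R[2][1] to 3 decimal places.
End-effector y-axis (col 1 of R) = (-0.0000,0.0000,1.0000)
R[2][1] = 1.0000

1.000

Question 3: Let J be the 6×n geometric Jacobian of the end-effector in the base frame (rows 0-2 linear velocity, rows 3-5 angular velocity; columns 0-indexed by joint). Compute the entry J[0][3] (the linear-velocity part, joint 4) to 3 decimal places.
axis z_3 = (0.0000,0.0000,1.0000); lever o_n−o_3 = (2.6390,-1.7424,2.0000)
cross product → J_v[:, 3] = (1.7424,2.6390,-0.0000)
J_ω[:, 3] = z_3
entry J[0][3] = 1.7424

1.742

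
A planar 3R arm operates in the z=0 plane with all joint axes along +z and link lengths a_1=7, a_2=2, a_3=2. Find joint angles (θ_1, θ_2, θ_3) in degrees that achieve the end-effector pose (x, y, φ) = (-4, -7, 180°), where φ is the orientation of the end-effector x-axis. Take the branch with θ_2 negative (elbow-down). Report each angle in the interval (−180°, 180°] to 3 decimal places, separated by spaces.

wrist centre = target − a_3·(cos φ, sin φ) = (-2.0000, -7.0000)
cos θ_2 = (53.0000−7²−2²)/(2·7·2) = 0.0000; θ_2 = -90.0000° (elbow-down)
β = atan2(-7.0000,-2.0000) = -105.9454°; ψ = atan2(-2.0000,7.0000) = -15.9454°
θ_1 = β − ψ = -90.0000°
θ_3 = φ − θ_1 − θ_2 = 0.0000° (wrapped to (-180°,180°])

-90.000 -90.000 0.000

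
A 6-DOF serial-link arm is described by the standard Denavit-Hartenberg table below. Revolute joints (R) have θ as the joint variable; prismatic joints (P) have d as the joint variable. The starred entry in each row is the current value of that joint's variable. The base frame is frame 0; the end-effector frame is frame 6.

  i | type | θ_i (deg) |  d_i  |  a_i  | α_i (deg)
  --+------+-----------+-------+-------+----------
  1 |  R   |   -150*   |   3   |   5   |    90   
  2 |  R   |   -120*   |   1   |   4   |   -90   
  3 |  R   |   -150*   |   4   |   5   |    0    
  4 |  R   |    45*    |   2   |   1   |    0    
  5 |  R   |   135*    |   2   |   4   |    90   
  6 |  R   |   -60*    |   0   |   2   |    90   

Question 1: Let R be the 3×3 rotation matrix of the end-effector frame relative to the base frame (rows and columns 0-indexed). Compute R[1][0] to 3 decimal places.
End-effector x-axis (col 0 of R) = (0.9620,0.2667,0.0580)
R[1][0] = 0.2667

0.267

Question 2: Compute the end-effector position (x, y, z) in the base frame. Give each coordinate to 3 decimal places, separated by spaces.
-8.394 -2.576 -3.374

after link 1: o_1 = (-4.3301, -2.5000, 3.0000)
after link 2: o_2 = (-3.0981, -0.6340, -0.4641)
after link 3: o_3 = (-9.2231, -1.2835, 1.2859)
after link 4: o_4 = (-11.3181, -1.3777, 0.5100)
after link 5: o_5 = (-10.3181, -3.1098, -3.4900)
after link 6: o_6 = (-8.3941, -2.5763, -3.3739)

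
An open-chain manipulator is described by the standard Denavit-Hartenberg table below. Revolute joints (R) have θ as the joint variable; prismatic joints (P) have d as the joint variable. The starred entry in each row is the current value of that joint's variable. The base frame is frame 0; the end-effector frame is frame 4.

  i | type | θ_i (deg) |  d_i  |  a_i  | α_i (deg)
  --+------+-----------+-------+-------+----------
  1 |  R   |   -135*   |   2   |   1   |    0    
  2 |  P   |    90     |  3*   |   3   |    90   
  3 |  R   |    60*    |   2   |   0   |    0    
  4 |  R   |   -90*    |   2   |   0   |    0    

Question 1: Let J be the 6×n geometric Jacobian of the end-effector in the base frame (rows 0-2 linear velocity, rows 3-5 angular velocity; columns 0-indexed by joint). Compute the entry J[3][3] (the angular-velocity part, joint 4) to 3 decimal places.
-0.707

axis z_3 = (-0.7071,-0.7071,0.0000); lever o_n−o_3 = (-1.4142,-1.4142,0.0000)
cross product → J_v[:, 3] = (0.0000,-0.0000,-0.0000)
J_ω[:, 3] = z_3
entry J[3][3] = -0.7071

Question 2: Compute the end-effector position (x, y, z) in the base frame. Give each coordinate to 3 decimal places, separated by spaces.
-1.414 -5.657 5.000

after link 1: o_1 = (-0.7071, -0.7071, 2.0000)
after link 2: o_2 = (1.4142, -2.8284, 5.0000)
after link 3: o_3 = (0.0000, -4.2426, 5.0000)
after link 4: o_4 = (-1.4142, -5.6569, 5.0000)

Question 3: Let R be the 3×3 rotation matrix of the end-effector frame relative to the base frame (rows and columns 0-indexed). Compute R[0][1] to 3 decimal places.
End-effector y-axis (col 1 of R) = (0.3536,-0.3536,0.8660)
R[0][1] = 0.3536

0.354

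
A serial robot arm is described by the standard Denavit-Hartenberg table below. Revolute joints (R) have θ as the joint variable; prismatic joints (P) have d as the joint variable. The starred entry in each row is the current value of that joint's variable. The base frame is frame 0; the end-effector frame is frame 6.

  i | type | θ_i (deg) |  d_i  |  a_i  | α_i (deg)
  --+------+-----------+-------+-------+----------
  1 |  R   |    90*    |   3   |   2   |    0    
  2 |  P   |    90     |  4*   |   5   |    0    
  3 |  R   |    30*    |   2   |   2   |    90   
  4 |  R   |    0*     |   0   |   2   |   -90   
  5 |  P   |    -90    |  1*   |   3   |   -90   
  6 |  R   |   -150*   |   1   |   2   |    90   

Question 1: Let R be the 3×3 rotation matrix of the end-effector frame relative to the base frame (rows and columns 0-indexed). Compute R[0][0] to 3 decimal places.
End-effector x-axis (col 0 of R) = (0.4330,-0.7500,0.5000)
R[0][0] = 0.4330

0.433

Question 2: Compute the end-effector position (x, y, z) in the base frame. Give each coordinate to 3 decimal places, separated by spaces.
-9.964 0.598 11.000

after link 1: o_1 = (0.0000, 2.0000, 3.0000)
after link 2: o_2 = (-5.0000, 2.0000, 7.0000)
after link 3: o_3 = (-6.7321, 1.0000, 9.0000)
after link 4: o_4 = (-8.4641, 0.0000, 9.0000)
after link 5: o_5 = (-9.9641, 2.5981, 10.0000)
after link 6: o_6 = (-9.9641, 0.5981, 11.0000)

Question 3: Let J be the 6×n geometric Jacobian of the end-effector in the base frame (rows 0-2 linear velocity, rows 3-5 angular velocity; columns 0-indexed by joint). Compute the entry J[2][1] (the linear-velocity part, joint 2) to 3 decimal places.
prismatic axis z_1 = (0.0000,0.0000,1.0000)
J_v[:, 1] = z_1; J_ω[:, 1] = (0,0,0)
entry J[2][1] = 1.0000

1.000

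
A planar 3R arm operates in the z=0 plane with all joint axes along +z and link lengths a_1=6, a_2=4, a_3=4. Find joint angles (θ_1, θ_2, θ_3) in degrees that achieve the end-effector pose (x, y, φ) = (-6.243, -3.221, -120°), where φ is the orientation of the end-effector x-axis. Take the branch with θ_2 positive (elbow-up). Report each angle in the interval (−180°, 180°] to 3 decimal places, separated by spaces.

wrist centre = target − a_3·(cos φ, sin φ) = (-4.2430, 0.2431)
cos θ_2 = (18.0621−6²−4²)/(2·6·4) = -0.7070; θ_2 = 134.9945° (elbow-up)
β = atan2(0.2431,-4.2430) = 176.7208°; ψ = atan2(2.8287,3.1718) = 41.7271°
θ_1 = β − ψ = 134.9938°
θ_3 = φ − θ_1 − θ_2 = -29.9883° (wrapped to (-180°,180°])

134.994 134.994 -29.988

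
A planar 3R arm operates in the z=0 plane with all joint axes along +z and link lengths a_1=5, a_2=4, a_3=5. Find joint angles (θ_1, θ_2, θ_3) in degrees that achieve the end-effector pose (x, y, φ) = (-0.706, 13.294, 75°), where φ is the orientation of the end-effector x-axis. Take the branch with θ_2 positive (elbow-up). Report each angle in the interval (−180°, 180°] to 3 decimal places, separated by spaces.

wrist centre = target − a_3·(cos φ, sin φ) = (-2.0001, 8.4644)
cos θ_2 = (75.6460−5²−4²)/(2·5·4) = 0.8661; θ_2 = 29.9858° (elbow-up)
β = atan2(8.4644,-2.0001) = 103.2949°; ψ = atan2(1.9991,8.4646) = 13.2885°
θ_1 = β − ψ = 90.0064°
θ_3 = φ − θ_1 − θ_2 = -44.9923° (wrapped to (-180°,180°])

90.006 29.986 -44.992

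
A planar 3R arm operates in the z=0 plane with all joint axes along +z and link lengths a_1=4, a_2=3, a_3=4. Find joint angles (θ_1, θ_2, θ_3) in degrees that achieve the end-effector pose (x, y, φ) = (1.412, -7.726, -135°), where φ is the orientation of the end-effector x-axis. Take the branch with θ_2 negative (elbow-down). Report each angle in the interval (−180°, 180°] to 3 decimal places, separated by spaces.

-29.995 -45.011 -59.994

wrist centre = target − a_3·(cos φ, sin φ) = (4.2404, -4.8976)
cos θ_2 = (41.9674−4²−3²)/(2·4·3) = 0.7070; θ_2 = -45.0105° (elbow-down)
β = atan2(-4.8976,4.2404) = -49.1133°; ψ = atan2(-2.1217,6.1209) = -19.1180°
θ_1 = β − ψ = -29.9953°
θ_3 = φ − θ_1 − θ_2 = -59.9942° (wrapped to (-180°,180°])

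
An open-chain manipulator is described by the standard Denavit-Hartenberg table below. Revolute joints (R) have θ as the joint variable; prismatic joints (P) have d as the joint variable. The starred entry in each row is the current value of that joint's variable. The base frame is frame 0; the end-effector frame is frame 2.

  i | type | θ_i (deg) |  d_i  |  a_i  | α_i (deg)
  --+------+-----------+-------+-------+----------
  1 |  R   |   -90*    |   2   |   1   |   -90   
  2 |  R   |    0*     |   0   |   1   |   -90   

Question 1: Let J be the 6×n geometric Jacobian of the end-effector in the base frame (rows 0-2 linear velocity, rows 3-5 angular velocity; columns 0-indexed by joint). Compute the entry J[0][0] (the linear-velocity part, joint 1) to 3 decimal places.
axis z_0 = ẑ; lever o_n−o_0 = (0.0000,-2.0000,2.0000)
cross product → J_v[:, 0] = (2.0000,0.0000,-0.0000)
J_ω[:, 0] = z_0
entry J[0][0] = 2.0000

2.000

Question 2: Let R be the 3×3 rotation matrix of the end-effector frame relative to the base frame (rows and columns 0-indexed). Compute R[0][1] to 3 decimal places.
End-effector y-axis (col 1 of R) = (-1.0000,-0.0000,-0.0000)
R[0][1] = -1.0000

-1.000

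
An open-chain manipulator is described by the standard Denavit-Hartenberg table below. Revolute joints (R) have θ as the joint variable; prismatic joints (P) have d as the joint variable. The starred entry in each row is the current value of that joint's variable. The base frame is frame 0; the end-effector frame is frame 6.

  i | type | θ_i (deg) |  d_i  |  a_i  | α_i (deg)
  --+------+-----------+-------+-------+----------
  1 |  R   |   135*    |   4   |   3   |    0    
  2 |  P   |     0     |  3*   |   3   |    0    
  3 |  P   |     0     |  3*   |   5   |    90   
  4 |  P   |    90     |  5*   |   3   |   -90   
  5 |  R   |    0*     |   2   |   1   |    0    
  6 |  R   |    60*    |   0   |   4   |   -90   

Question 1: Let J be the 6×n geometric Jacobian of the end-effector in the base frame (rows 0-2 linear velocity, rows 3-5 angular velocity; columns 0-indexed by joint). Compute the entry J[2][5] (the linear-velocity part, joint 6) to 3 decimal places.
-3.464

axis z_5 = (0.7071,-0.7071,0.0000); lever o_n−o_5 = (-2.4495,-2.4495,2.0000)
cross product → J_v[:, 5] = (-1.4142,-1.4142,-3.4641)
J_ω[:, 5] = z_5
entry J[2][5] = -3.4641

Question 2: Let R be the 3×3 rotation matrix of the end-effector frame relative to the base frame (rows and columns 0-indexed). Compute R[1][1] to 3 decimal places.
End-effector y-axis (col 1 of R) = (-0.7071,0.7071,-0.0000)
R[1][1] = 0.7071

0.707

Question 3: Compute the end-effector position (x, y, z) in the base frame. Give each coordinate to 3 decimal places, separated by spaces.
after link 1: o_1 = (-2.1213, 2.1213, 4.0000)
after link 2: o_2 = (-4.2426, 4.2426, 7.0000)
after link 3: o_3 = (-7.7782, 7.7782, 10.0000)
after link 4: o_4 = (-4.2426, 11.3137, 13.0000)
after link 5: o_5 = (-2.8284, 9.8995, 14.0000)
after link 6: o_6 = (-5.2779, 7.4500, 16.0000)

-5.278 7.450 16.000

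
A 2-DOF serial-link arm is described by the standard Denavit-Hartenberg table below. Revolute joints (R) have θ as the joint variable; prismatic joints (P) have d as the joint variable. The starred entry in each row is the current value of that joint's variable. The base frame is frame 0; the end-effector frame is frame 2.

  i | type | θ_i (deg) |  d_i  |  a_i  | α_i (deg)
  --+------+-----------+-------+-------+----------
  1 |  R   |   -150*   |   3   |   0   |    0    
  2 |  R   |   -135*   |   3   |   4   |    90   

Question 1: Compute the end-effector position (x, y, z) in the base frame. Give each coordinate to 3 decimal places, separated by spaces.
after link 1: o_1 = (0.0000, 0.0000, 3.0000)
after link 2: o_2 = (1.0353, 3.8637, 6.0000)

1.035 3.864 6.000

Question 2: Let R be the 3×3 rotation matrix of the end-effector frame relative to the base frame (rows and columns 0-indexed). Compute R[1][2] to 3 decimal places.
End-effector z-axis (col 2 of R) = (0.9659,-0.2588,0.0000)
R[1][2] = -0.2588

-0.259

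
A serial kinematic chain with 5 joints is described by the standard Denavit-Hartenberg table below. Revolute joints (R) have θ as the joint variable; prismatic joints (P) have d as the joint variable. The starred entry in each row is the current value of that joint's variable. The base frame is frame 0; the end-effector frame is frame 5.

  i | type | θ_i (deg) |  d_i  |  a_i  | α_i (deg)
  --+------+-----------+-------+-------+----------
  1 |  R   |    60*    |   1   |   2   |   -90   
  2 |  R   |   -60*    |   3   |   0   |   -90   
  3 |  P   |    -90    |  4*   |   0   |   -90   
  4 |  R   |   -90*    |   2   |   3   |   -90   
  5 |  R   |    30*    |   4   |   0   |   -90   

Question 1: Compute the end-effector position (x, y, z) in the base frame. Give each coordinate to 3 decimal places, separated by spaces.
after link 1: o_1 = (1.0000, 1.7321, 1.0000)
after link 2: o_2 = (-1.5981, 3.2321, 1.0000)
after link 3: o_3 = (0.1340, 6.2321, -1.0000)
after link 4: o_4 = (1.9330, 9.3481, -0.7679)
after link 5: o_5 = (-1.5311, 11.3481, -0.7679)

-1.531 11.348 -0.768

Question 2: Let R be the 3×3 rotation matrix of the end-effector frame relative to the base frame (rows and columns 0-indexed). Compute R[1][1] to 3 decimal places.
End-effector y-axis (col 1 of R) = (0.8660,-0.5000,-0.0000)
R[1][1] = -0.5000

-0.500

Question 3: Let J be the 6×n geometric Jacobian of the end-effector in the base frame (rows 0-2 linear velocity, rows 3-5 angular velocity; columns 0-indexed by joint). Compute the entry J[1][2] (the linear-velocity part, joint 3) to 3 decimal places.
0.750

prismatic axis z_2 = (0.4330,0.7500,-0.5000)
J_v[:, 2] = z_2; J_ω[:, 2] = (0,0,0)
entry J[1][2] = 0.7500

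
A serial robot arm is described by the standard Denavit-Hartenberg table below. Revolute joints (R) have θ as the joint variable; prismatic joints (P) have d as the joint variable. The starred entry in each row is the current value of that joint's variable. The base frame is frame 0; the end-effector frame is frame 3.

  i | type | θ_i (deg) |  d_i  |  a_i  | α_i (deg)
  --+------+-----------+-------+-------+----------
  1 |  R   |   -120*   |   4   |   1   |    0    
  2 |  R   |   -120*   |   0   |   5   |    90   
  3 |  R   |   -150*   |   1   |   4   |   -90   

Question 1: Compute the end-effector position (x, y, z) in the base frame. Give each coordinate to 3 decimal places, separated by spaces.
-0.402 0.964 2.000

after link 1: o_1 = (-0.5000, -0.8660, 4.0000)
after link 2: o_2 = (-3.0000, 3.4641, 4.0000)
after link 3: o_3 = (-0.4019, 0.9641, 2.0000)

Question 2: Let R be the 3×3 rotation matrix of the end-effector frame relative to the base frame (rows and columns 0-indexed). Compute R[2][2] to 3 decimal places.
End-effector z-axis (col 2 of R) = (-0.2500,0.4330,-0.8660)
R[2][2] = -0.8660

-0.866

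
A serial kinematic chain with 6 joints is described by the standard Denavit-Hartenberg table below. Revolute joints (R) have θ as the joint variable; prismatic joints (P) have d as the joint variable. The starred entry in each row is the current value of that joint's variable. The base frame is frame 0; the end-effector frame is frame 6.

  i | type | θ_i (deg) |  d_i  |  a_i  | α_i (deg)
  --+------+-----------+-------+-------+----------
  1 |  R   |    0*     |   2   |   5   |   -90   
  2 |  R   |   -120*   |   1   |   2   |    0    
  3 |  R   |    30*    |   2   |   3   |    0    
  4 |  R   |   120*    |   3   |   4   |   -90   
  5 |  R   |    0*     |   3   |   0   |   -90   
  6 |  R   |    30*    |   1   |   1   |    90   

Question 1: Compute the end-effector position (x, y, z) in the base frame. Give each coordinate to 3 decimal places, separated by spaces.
6.964 5.000 2.134

after link 1: o_1 = (5.0000, 0.0000, 2.0000)
after link 2: o_2 = (4.0000, 1.0000, 3.7321)
after link 3: o_3 = (4.0000, 3.0000, 6.7321)
after link 4: o_4 = (7.4641, 6.0000, 4.7321)
after link 5: o_5 = (5.9641, 6.0000, 2.1340)
after link 6: o_6 = (6.9641, 5.0000, 2.1340)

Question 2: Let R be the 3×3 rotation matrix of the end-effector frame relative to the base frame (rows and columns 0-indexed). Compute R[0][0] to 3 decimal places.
1.000

End-effector x-axis (col 0 of R) = (1.0000,-0.0000,0.0000)
R[0][0] = 1.0000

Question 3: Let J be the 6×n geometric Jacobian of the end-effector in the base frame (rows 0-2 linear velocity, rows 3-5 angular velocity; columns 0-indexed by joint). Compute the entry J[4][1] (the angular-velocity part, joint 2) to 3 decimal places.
axis z_1 = (0.0000,1.0000,0.0000); lever o_n−o_1 = (1.9641,5.0000,0.1340)
cross product → J_v[:, 1] = (0.1340,0.0000,-1.9641)
J_ω[:, 1] = z_1
entry J[4][1] = 1.0000

1.000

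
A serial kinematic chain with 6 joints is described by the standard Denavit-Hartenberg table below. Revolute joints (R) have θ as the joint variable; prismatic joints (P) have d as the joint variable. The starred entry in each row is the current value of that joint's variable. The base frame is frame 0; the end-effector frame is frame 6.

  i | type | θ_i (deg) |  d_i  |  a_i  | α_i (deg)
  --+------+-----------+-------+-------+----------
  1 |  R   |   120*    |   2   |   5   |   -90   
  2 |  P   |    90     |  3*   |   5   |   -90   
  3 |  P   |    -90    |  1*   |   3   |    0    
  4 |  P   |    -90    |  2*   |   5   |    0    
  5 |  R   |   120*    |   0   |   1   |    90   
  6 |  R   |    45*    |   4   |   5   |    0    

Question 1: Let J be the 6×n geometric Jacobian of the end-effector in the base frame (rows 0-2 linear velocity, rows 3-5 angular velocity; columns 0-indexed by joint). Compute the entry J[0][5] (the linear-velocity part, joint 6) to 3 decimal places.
4.419

axis z_5 = (-0.4330,-0.2500,0.8660); lever o_n−o_5 = (-2.6159,-5.5928,1.6963)
cross product → J_v[:, 5] = (4.4194,-1.5309,1.7678)
J_ω[:, 5] = z_5
entry J[0][5] = 4.4194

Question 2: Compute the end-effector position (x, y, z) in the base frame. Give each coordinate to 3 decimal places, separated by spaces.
after link 1: o_1 = (-2.5000, 4.3301, 2.0000)
after link 2: o_2 = (-5.0981, 2.8301, -3.0000)
after link 3: o_3 = (-7.1962, 0.4641, -3.0000)
after link 4: o_4 = (-6.1962, -1.2679, 2.0000)
after link 5: o_5 = (-6.9462, -1.7010, 1.5000)
after link 6: o_6 = (-9.5621, -7.2938, 3.1963)

-9.562 -7.294 3.196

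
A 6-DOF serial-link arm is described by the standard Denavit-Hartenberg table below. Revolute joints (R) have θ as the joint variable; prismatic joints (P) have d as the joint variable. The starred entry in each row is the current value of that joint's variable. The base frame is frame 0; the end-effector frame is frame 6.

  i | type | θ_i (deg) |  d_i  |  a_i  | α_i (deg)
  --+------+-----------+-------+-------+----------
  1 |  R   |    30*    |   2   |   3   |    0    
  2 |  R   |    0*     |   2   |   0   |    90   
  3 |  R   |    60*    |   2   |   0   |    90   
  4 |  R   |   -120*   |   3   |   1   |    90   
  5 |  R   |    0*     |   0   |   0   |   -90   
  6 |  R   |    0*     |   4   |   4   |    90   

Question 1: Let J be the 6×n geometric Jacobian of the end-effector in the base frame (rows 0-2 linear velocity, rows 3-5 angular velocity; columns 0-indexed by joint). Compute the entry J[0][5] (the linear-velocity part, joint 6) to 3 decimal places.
axis z_5 = (0.7500,0.4330,-0.5000); lever o_n−o_5 = (0.4019,4.2321,-3.7321)
cross product → J_v[:, 5] = (0.5000,2.5981,3.0000)
J_ω[:, 5] = z_5
entry J[0][5] = 0.5000

0.500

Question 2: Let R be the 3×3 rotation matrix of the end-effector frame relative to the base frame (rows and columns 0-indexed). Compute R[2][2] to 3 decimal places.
-0.750

End-effector z-axis (col 2 of R) = (-0.1250,-0.6495,-0.7500)
R[2][2] = -0.7500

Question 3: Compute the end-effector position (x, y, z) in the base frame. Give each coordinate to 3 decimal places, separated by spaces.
after link 1: o_1 = (2.5981, 1.5000, 2.0000)
after link 2: o_2 = (2.5981, 1.5000, 4.0000)
after link 3: o_3 = (3.5981, -0.2321, 4.0000)
after link 4: o_4 = (5.1986, 1.6920, 2.0670)
after link 5: o_5 = (5.1986, 1.6920, 2.0670)
after link 6: o_6 = (5.6005, 5.9240, -1.6651)

5.600 5.924 -1.665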